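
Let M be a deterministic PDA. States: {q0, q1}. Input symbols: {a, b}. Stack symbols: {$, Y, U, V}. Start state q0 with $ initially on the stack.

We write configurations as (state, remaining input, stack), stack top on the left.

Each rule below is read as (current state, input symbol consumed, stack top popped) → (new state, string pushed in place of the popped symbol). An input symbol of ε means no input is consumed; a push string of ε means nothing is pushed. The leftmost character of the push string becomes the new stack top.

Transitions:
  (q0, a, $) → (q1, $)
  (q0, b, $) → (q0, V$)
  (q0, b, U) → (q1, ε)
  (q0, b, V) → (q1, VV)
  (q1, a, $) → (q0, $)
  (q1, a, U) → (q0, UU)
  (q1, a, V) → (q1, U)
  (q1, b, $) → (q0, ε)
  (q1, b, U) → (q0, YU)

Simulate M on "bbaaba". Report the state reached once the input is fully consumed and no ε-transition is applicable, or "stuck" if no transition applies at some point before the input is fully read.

q0

(q0, bbaaba, $)
  read b, top $: go to q0, push V$ → (q0, baaba, V$)
  read b, top V: go to q1, push VV → (q1, aaba, VV$)
  read a, top V: go to q1, push U → (q1, aba, UV$)
  read a, top U: go to q0, push UU → (q0, ba, UUV$)
  read b, top U: go to q1, push ε → (q1, a, UV$)
  read a, top U: go to q0, push UU → (q0, ε, UUV$)
All input consumed; M is in state q0.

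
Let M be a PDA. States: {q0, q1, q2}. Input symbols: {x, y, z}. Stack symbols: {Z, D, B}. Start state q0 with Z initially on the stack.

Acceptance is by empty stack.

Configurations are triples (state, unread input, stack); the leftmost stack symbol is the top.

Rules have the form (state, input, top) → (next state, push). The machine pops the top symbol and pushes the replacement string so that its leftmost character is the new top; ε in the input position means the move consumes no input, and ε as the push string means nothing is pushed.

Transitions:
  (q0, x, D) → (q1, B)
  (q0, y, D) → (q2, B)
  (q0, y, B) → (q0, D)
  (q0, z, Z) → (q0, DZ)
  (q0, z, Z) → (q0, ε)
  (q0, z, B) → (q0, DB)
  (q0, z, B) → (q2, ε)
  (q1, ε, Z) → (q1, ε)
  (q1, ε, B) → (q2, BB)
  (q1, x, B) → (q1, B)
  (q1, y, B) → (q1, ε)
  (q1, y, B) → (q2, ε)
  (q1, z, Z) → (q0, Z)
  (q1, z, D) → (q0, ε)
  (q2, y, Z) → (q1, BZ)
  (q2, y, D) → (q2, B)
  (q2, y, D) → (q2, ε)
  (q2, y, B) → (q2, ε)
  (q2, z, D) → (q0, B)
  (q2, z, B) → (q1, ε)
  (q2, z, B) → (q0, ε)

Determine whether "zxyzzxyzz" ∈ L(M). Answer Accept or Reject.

One accepting computation: (q0, zxyzzxyzz, Z) ⊢ (q0, xyzzxyzz, DZ) ⊢ (q1, yzzxyzz, BZ) ⊢ (q1, zzxyzz, Z) ⊢ (q0, zxyzz, Z) ⊢ (q0, xyzz, DZ) ⊢ (q1, yzz, BZ) ⊢ (q1, zz, Z) ⊢ (q0, z, Z) ⊢ (q0, ε, ε)
All input consumed and the stack is empty.

Accept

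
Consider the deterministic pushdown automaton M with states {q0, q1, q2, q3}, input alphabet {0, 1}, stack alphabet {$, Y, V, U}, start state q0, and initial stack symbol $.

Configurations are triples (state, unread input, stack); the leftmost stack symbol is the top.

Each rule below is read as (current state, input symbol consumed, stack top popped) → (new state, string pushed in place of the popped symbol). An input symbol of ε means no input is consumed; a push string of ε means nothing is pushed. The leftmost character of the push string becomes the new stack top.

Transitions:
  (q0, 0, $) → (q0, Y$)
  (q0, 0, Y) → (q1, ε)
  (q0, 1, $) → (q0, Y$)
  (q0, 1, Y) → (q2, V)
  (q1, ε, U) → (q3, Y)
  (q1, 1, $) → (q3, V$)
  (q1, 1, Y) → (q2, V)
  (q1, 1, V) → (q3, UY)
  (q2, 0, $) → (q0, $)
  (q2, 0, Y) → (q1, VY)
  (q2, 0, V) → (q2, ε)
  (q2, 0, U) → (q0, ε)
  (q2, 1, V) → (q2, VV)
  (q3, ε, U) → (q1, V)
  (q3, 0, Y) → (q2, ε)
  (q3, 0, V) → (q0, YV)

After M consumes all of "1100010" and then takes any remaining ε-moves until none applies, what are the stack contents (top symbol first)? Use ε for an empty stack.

(q0, 1100010, $)
  read 1, top $: go to q0, push Y$ → (q0, 100010, Y$)
  read 1, top Y: go to q2, push V → (q2, 00010, V$)
  read 0, top V: go to q2, push ε → (q2, 0010, $)
  read 0, top $: go to q0, push $ → (q0, 010, $)
  read 0, top $: go to q0, push Y$ → (q0, 10, Y$)
  read 1, top Y: go to q2, push V → (q2, 0, V$)
  read 0, top V: go to q2, push ε → (q2, ε, $)
All input consumed in state q2 with stack $.

$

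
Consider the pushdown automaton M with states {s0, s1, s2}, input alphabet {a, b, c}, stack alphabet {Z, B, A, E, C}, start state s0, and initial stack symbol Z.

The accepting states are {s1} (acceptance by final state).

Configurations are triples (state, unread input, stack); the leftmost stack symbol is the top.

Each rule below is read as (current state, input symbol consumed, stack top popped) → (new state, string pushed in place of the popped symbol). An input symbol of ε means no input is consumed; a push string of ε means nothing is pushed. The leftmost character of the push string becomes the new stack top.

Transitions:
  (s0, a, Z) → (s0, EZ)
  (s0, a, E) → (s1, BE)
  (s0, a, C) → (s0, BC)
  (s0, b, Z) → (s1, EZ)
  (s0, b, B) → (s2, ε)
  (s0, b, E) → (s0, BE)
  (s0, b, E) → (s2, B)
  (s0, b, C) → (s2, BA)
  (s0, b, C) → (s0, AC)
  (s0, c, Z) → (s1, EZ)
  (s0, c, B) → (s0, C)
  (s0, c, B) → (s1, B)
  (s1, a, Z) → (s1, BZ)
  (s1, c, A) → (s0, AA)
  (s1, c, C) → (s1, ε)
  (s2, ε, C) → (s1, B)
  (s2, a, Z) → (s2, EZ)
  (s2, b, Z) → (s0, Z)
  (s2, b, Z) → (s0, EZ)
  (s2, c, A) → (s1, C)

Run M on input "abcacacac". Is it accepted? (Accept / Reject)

One accepting computation: (s0, abcacacac, Z) ⊢ (s0, bcacacac, EZ) ⊢ (s0, cacacac, BEZ) ⊢ (s0, acacac, CEZ) ⊢ (s0, cacac, BCEZ) ⊢ (s0, acac, CCEZ) ⊢ (s0, cac, BCCEZ) ⊢ (s0, ac, CCCEZ) ⊢ (s0, c, BCCCEZ) ⊢ (s1, ε, BCCCEZ)
All input consumed and state s1 ∈ F.

Accept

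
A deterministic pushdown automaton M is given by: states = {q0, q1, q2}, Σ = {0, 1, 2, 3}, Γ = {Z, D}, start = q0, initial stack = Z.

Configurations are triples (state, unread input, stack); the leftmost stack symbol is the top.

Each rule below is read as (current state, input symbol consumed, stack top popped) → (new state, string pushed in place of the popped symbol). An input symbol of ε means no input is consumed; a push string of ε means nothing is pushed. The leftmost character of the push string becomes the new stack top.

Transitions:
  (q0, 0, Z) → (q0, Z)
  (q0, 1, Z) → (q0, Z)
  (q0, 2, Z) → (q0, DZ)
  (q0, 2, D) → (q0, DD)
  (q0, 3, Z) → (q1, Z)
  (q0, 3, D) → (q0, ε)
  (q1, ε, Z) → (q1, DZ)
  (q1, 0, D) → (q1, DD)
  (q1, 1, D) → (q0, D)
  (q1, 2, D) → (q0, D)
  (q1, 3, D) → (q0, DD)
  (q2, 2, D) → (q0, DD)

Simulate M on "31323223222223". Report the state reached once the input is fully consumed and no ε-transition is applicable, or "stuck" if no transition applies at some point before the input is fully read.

(q0, 31323223222223, Z) ⊢ (q1, 1323223222223, Z) ⊢ (q1, 1323223222223, DZ) ⊢ (q0, 323223222223, DZ) ⊢ (q0, 23223222223, Z) ⊢ (q0, 3223222223, DZ) ⊢ (q0, 223222223, Z) ⊢ (q0, 23222223, DZ) ⊢ (q0, 3222223, DDZ) ⊢ (q0, 222223, DZ) ⊢ (q0, 22223, DDZ) ⊢ (q0, 2223, DDDZ) ⊢ (q0, 223, DDDDZ) ⊢ (q0, 23, DDDDDZ) ⊢ (q0, 3, DDDDDDZ) ⊢ (q0, ε, DDDDDZ)
All input consumed; M is in state q0.

q0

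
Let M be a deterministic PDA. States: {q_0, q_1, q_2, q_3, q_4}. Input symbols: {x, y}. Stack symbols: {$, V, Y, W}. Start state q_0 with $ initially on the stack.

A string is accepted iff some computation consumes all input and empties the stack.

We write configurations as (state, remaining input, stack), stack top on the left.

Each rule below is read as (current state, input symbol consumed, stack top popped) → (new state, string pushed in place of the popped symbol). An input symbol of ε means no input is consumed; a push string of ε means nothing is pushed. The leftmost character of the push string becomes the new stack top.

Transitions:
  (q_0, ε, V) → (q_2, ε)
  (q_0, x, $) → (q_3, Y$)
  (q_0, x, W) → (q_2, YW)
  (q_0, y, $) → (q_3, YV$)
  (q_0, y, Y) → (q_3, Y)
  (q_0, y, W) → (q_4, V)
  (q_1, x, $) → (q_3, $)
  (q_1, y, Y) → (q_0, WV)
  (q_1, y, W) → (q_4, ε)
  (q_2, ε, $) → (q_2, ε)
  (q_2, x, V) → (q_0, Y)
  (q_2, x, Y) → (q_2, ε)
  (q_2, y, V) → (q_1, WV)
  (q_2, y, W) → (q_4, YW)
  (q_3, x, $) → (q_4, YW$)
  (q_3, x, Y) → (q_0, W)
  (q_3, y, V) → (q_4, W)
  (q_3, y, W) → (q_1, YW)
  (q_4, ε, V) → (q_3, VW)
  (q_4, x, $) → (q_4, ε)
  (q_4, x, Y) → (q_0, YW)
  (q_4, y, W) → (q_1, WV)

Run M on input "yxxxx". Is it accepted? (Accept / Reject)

Reject

(q_0, yxxxx, $) ⊢ (q_3, xxxx, YV$) ⊢ (q_0, xxx, WV$) ⊢ (q_2, xx, YWV$) ⊢ (q_2, x, WV$)
No transition applies at (q_2, x, WV$); input not fully consumed.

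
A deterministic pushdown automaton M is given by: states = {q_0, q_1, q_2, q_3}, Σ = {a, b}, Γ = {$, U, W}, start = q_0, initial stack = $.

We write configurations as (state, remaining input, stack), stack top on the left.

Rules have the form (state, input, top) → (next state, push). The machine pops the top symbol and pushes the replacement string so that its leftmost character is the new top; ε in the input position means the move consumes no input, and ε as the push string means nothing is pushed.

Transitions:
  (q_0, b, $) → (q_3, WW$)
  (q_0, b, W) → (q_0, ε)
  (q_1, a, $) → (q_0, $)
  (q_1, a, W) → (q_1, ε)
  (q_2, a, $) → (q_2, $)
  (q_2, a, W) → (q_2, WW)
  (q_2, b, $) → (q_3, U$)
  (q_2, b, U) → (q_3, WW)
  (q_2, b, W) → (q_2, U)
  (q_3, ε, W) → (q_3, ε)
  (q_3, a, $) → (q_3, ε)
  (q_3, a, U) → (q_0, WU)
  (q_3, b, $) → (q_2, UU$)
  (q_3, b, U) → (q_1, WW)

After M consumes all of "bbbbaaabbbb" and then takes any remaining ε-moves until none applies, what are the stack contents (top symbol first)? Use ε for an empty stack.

(q_0, bbbbaaabbbb, $)
  read b, top $: go to q_3, push WW$ → (q_3, bbbaaabbbb, WW$)
  ε-move, top W: go to q_3, push ε → (q_3, bbbaaabbbb, W$)
  ε-move, top W: go to q_3, push ε → (q_3, bbbaaabbbb, $)
  read b, top $: go to q_2, push UU$ → (q_2, bbaaabbbb, UU$)
  read b, top U: go to q_3, push WW → (q_3, baaabbbb, WWU$)
  ε-move, top W: go to q_3, push ε → (q_3, baaabbbb, WU$)
  ε-move, top W: go to q_3, push ε → (q_3, baaabbbb, U$)
  read b, top U: go to q_1, push WW → (q_1, aaabbbb, WW$)
  read a, top W: go to q_1, push ε → (q_1, aabbbb, W$)
  read a, top W: go to q_1, push ε → (q_1, abbbb, $)
  read a, top $: go to q_0, push $ → (q_0, bbbb, $)
  read b, top $: go to q_3, push WW$ → (q_3, bbb, WW$)
  ε-move, top W: go to q_3, push ε → (q_3, bbb, W$)
  ε-move, top W: go to q_3, push ε → (q_3, bbb, $)
  read b, top $: go to q_2, push UU$ → (q_2, bb, UU$)
  read b, top U: go to q_3, push WW → (q_3, b, WWU$)
  ε-move, top W: go to q_3, push ε → (q_3, b, WU$)
  ε-move, top W: go to q_3, push ε → (q_3, b, U$)
  read b, top U: go to q_1, push WW → (q_1, ε, WW$)
All input consumed in state q_1 with stack WW$.

WW$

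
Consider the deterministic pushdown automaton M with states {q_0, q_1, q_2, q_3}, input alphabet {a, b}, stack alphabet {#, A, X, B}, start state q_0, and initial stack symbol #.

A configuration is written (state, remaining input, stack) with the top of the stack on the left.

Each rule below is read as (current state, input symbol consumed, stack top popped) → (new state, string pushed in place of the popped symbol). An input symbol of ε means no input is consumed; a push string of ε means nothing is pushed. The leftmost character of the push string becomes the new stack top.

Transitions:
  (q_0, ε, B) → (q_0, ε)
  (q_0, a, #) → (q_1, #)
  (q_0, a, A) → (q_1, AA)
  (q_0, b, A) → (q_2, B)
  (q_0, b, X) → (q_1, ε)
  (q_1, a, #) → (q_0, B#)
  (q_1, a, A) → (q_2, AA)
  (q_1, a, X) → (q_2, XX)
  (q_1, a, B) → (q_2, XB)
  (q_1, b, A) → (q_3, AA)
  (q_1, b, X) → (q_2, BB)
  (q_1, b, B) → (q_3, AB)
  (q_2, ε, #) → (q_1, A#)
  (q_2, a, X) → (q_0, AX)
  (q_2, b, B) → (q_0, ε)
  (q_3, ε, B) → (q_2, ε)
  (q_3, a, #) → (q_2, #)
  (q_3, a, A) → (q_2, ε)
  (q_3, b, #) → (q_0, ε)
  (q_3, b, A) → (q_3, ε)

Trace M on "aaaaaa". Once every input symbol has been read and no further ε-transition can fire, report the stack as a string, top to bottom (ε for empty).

(q_0, aaaaaa, #)
  read a, top #: go to q_1, push # → (q_1, aaaaa, #)
  read a, top #: go to q_0, push B# → (q_0, aaaa, B#)
  ε-move, top B: go to q_0, push ε → (q_0, aaaa, #)
  read a, top #: go to q_1, push # → (q_1, aaa, #)
  read a, top #: go to q_0, push B# → (q_0, aa, B#)
  ε-move, top B: go to q_0, push ε → (q_0, aa, #)
  read a, top #: go to q_1, push # → (q_1, a, #)
  read a, top #: go to q_0, push B# → (q_0, ε, B#)
  ε-move, top B: go to q_0, push ε → (q_0, ε, #)
All input consumed in state q_0 with stack #.

#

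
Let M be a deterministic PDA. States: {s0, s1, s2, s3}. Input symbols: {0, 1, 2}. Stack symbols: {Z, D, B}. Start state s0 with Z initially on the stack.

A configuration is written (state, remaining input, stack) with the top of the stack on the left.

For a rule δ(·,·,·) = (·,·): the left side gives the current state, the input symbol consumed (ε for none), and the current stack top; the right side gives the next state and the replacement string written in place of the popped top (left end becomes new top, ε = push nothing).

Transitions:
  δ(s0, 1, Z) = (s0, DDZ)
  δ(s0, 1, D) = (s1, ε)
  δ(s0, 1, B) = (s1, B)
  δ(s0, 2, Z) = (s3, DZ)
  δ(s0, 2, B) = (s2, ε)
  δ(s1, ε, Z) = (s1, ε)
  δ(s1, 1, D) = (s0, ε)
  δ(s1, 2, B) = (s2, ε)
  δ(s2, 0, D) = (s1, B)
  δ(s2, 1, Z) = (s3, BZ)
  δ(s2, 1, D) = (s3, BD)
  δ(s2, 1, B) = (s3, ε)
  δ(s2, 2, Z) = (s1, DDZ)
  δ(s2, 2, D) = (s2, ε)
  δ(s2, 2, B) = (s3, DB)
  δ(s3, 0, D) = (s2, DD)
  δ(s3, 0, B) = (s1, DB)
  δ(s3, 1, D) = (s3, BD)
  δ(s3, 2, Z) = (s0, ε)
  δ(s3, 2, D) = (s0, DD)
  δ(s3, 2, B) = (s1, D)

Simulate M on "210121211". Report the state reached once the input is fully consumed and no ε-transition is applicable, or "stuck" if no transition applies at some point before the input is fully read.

s1

(s0, 210121211, Z)
  read 2, top Z: go to s3, push DZ → (s3, 10121211, DZ)
  read 1, top D: go to s3, push BD → (s3, 0121211, BDZ)
  read 0, top B: go to s1, push DB → (s1, 121211, DBDZ)
  read 1, top D: go to s0, push ε → (s0, 21211, BDZ)
  read 2, top B: go to s2, push ε → (s2, 1211, DZ)
  read 1, top D: go to s3, push BD → (s3, 211, BDZ)
  read 2, top B: go to s1, push D → (s1, 11, DDZ)
  read 1, top D: go to s0, push ε → (s0, 1, DZ)
  read 1, top D: go to s1, push ε → (s1, ε, Z)
  ε-move, top Z: go to s1, push ε → (s1, ε, ε)
All input consumed; M is in state s1.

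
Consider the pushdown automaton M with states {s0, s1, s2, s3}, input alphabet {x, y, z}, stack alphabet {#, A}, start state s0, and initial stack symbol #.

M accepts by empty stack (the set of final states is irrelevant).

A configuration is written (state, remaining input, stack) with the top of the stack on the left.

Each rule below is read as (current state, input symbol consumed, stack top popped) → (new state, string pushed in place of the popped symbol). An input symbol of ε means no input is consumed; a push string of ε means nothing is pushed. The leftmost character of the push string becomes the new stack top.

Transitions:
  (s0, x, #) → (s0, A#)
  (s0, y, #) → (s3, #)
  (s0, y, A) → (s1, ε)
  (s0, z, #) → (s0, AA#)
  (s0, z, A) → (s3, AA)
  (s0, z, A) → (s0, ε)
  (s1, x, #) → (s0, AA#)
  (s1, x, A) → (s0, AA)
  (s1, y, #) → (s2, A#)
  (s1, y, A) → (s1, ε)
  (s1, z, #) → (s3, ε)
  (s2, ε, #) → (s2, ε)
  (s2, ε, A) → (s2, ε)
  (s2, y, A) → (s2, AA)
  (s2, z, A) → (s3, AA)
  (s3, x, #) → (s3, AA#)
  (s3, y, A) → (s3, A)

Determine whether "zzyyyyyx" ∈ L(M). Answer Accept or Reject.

No computation consumes all input and empties the stack.

Reject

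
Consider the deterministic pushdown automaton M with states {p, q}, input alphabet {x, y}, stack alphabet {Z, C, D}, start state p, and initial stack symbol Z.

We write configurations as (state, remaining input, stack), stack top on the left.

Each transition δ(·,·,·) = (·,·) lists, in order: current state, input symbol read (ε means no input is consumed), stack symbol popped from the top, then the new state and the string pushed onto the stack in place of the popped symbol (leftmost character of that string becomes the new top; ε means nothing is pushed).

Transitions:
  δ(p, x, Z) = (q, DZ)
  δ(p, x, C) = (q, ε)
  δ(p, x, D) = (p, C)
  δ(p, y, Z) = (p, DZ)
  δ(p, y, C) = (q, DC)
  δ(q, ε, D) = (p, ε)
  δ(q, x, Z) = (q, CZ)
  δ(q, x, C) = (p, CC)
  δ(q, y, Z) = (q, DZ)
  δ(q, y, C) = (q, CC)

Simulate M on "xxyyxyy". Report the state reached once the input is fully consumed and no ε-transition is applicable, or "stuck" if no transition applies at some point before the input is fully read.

(p, xxyyxyy, Z)
  read x, top Z: go to q, push DZ → (q, xyyxyy, DZ)
  ε-move, top D: go to p, push ε → (p, xyyxyy, Z)
  read x, top Z: go to q, push DZ → (q, yyxyy, DZ)
  ε-move, top D: go to p, push ε → (p, yyxyy, Z)
  read y, top Z: go to p, push DZ → (p, yxyy, DZ)
No transition for (p, y, top D); M blocks with input yxyy remaining.

stuck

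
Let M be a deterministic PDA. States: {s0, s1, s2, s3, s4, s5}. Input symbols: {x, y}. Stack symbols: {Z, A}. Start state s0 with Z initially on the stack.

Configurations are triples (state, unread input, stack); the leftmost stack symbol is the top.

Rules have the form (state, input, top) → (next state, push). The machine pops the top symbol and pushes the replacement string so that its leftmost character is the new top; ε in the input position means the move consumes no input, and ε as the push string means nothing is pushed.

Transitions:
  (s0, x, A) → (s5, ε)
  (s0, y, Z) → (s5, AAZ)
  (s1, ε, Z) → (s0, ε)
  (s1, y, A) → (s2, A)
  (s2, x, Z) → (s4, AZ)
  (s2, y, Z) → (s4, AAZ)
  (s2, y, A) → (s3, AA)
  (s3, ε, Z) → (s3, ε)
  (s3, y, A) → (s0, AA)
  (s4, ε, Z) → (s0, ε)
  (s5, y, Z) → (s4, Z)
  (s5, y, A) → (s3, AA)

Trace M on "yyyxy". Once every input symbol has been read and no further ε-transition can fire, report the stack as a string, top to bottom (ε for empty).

(s0, yyyxy, Z)
  read y, top Z: go to s5, push AAZ → (s5, yyxy, AAZ)
  read y, top A: go to s3, push AA → (s3, yxy, AAAZ)
  read y, top A: go to s0, push AA → (s0, xy, AAAAZ)
  read x, top A: go to s5, push ε → (s5, y, AAAZ)
  read y, top A: go to s3, push AA → (s3, ε, AAAAZ)
All input consumed in state s3 with stack AAAAZ.

AAAAZ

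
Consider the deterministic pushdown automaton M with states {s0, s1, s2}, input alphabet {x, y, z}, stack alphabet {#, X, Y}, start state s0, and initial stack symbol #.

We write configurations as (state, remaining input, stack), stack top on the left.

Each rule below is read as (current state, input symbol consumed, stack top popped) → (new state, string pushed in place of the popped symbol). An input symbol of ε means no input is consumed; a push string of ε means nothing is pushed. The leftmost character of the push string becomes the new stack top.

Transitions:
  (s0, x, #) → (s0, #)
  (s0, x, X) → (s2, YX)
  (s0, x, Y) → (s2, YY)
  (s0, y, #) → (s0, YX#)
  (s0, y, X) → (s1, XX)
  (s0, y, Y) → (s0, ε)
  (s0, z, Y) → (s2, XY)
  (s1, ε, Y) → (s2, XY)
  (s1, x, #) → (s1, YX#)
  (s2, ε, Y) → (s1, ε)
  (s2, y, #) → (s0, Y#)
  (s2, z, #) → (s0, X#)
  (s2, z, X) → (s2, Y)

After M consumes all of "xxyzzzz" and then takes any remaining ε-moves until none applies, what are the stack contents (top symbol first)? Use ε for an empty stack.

(s0, xxyzzzz, #)
  read x, top #: go to s0, push # → (s0, xyzzzz, #)
  read x, top #: go to s0, push # → (s0, yzzzz, #)
  read y, top #: go to s0, push YX# → (s0, zzzz, YX#)
  read z, top Y: go to s2, push XY → (s2, zzz, XYX#)
  read z, top X: go to s2, push Y → (s2, zz, YYX#)
  ε-move, top Y: go to s1, push ε → (s1, zz, YX#)
  ε-move, top Y: go to s2, push XY → (s2, zz, XYX#)
  read z, top X: go to s2, push Y → (s2, z, YYX#)
  ε-move, top Y: go to s1, push ε → (s1, z, YX#)
  ε-move, top Y: go to s2, push XY → (s2, z, XYX#)
  read z, top X: go to s2, push Y → (s2, ε, YYX#)
  ε-move, top Y: go to s1, push ε → (s1, ε, YX#)
  ε-move, top Y: go to s2, push XY → (s2, ε, XYX#)
All input consumed in state s2 with stack XYX#.

XYX#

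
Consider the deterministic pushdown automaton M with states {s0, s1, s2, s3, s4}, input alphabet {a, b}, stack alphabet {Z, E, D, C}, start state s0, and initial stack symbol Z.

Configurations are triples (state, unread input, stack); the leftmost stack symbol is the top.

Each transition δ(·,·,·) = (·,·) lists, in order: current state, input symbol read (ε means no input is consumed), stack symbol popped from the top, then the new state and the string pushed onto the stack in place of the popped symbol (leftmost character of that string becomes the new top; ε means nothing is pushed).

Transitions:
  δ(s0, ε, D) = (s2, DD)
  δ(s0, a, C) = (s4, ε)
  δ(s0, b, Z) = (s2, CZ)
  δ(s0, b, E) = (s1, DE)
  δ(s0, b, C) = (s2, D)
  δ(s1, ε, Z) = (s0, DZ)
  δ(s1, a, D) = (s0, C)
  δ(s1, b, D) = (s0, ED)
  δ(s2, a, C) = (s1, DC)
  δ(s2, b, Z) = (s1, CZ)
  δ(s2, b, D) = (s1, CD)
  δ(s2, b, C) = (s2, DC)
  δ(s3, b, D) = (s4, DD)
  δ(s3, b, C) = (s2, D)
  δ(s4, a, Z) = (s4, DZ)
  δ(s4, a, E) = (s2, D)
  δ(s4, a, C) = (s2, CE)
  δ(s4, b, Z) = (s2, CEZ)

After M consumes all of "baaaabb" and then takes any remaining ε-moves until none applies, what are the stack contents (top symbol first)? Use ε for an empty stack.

(s0, baaaabb, Z)
  read b, top Z: go to s2, push CZ → (s2, aaaabb, CZ)
  read a, top C: go to s1, push DC → (s1, aaabb, DCZ)
  read a, top D: go to s0, push C → (s0, aabb, CCZ)
  read a, top C: go to s4, push ε → (s4, abb, CZ)
  read a, top C: go to s2, push CE → (s2, bb, CEZ)
  read b, top C: go to s2, push DC → (s2, b, DCEZ)
  read b, top D: go to s1, push CD → (s1, ε, CDCEZ)
All input consumed in state s1 with stack CDCEZ.

CDCEZ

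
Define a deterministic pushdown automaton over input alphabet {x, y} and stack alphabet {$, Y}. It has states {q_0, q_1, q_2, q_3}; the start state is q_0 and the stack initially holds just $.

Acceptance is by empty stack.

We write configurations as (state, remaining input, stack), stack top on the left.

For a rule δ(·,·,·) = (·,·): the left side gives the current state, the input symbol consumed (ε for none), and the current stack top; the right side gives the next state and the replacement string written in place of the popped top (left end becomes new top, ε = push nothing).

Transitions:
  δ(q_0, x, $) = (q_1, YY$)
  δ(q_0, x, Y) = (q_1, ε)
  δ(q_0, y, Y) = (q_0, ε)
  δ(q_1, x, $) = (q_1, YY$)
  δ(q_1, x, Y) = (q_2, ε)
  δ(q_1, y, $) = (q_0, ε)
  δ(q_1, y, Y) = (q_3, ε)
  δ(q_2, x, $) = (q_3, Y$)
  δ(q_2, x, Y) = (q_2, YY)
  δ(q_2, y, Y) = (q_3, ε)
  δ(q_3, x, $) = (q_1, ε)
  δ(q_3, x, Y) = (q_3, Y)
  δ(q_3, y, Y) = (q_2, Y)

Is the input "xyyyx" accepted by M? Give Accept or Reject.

Accept

(q_0, xyyyx, $)
  read x, top $: go to q_1, push YY$ → (q_1, yyyx, YY$)
  read y, top Y: go to q_3, push ε → (q_3, yyx, Y$)
  read y, top Y: go to q_2, push Y → (q_2, yx, Y$)
  read y, top Y: go to q_3, push ε → (q_3, x, $)
  read x, top $: go to q_1, push ε → (q_1, ε, ε)
All input consumed and the stack is empty.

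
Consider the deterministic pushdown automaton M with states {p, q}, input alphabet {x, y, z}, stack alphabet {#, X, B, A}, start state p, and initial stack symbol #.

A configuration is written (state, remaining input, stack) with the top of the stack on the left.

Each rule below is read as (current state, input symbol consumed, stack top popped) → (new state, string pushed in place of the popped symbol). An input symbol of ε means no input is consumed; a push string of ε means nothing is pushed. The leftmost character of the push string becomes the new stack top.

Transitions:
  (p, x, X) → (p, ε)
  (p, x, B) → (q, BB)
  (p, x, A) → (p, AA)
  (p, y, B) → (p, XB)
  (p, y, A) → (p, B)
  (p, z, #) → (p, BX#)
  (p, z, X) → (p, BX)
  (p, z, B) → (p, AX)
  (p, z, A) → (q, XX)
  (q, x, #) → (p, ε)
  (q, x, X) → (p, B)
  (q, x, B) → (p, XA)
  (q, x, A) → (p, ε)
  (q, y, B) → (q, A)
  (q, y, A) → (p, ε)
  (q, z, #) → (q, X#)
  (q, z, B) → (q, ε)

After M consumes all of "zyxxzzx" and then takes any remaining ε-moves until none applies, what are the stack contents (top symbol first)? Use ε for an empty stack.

(p, zyxxzzx, #)
  read z, top #: go to p, push BX# → (p, yxxzzx, BX#)
  read y, top B: go to p, push XB → (p, xxzzx, XBX#)
  read x, top X: go to p, push ε → (p, xzzx, BX#)
  read x, top B: go to q, push BB → (q, zzx, BBX#)
  read z, top B: go to q, push ε → (q, zx, BX#)
  read z, top B: go to q, push ε → (q, x, X#)
  read x, top X: go to p, push B → (p, ε, B#)
All input consumed in state p with stack B#.

B#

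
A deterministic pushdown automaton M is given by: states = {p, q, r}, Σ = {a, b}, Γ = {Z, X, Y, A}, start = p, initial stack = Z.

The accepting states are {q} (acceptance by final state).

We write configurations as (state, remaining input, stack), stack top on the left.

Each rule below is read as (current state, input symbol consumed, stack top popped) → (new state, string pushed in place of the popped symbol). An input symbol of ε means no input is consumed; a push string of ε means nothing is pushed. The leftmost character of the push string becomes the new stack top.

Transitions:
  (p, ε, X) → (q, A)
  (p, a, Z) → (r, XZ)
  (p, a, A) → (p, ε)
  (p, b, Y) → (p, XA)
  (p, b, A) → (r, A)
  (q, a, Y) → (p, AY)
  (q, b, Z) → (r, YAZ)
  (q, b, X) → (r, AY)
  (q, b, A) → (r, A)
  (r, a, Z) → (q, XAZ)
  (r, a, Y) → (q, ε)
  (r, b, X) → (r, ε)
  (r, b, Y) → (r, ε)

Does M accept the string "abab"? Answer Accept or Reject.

Reject

(p, abab, Z) ⊢ (r, bab, XZ) ⊢ (r, ab, Z) ⊢ (q, b, XAZ) ⊢ (r, ε, AYAZ)
All input consumed; state r ∉ F and no further ε-move applies.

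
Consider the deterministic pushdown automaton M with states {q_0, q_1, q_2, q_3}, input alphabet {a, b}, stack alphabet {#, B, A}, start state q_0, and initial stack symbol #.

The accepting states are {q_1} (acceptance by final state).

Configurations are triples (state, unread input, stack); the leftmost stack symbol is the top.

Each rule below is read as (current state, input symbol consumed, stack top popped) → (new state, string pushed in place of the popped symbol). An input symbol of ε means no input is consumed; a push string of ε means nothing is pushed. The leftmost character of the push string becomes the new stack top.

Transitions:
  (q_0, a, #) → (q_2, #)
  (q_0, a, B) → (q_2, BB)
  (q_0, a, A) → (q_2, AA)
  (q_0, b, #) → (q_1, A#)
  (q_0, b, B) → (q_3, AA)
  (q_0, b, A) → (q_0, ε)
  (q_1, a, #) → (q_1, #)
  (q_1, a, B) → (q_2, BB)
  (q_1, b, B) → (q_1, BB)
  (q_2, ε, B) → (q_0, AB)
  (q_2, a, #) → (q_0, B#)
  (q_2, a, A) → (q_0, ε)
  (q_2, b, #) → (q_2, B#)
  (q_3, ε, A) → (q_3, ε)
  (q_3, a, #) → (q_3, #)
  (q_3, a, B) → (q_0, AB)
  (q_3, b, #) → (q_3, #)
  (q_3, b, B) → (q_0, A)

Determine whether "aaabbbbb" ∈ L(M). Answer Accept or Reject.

Accept

(q_0, aaabbbbb, #) ⊢ (q_2, aabbbbb, #) ⊢ (q_0, abbbbb, B#) ⊢ (q_2, bbbbb, BB#) ⊢ (q_0, bbbbb, ABB#) ⊢ (q_0, bbbb, BB#) ⊢ (q_3, bbb, AAB#) ⊢ (q_3, bbb, AB#) ⊢ (q_3, bbb, B#) ⊢ (q_0, bb, A#) ⊢ (q_0, b, #) ⊢ (q_1, ε, A#)
All input consumed; state q_1 ∈ F.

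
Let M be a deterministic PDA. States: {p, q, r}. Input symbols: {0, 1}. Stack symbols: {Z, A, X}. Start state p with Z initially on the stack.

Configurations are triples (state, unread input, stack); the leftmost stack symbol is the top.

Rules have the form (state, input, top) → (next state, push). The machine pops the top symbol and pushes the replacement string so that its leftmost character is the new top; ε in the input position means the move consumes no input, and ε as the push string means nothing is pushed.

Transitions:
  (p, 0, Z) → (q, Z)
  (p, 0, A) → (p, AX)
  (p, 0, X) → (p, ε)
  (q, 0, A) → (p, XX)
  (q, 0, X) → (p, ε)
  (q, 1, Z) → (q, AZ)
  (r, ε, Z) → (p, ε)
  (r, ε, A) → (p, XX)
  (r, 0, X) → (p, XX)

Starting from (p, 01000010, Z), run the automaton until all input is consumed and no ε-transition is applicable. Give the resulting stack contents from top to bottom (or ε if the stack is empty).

(p, 01000010, Z)
  read 0, top Z: go to q, push Z → (q, 1000010, Z)
  read 1, top Z: go to q, push AZ → (q, 000010, AZ)
  read 0, top A: go to p, push XX → (p, 00010, XXZ)
  read 0, top X: go to p, push ε → (p, 0010, XZ)
  read 0, top X: go to p, push ε → (p, 010, Z)
  read 0, top Z: go to q, push Z → (q, 10, Z)
  read 1, top Z: go to q, push AZ → (q, 0, AZ)
  read 0, top A: go to p, push XX → (p, ε, XXZ)
All input consumed in state p with stack XXZ.

XXZ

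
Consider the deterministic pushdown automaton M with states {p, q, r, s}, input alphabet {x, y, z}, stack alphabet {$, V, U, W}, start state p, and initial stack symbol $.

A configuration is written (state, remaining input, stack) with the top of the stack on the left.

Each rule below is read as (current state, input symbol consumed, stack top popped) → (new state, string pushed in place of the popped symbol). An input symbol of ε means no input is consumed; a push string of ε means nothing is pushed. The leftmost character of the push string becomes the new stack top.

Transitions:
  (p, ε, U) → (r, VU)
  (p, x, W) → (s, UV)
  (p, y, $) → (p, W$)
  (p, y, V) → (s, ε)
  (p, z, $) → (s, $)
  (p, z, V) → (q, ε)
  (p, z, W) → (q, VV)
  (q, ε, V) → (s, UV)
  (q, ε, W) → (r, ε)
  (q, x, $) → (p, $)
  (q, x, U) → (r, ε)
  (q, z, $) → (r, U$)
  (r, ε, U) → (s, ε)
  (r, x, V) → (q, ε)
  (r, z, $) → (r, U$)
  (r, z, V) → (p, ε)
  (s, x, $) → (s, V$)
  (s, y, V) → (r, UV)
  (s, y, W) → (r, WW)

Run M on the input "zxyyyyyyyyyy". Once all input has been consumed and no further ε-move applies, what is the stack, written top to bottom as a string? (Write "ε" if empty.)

V$

(p, zxyyyyyyyyyy, $) ⊢ (s, xyyyyyyyyyy, $) ⊢ (s, yyyyyyyyyy, V$) ⊢ (r, yyyyyyyyy, UV$) ⊢ (s, yyyyyyyyy, V$) ⊢ (r, yyyyyyyy, UV$) ⊢ (s, yyyyyyyy, V$) ⊢ (r, yyyyyyy, UV$) ⊢ (s, yyyyyyy, V$) ⊢ (r, yyyyyy, UV$) ⊢ (s, yyyyyy, V$) ⊢ (r, yyyyy, UV$) ⊢ (s, yyyyy, V$) ⊢ (r, yyyy, UV$) ⊢ (s, yyyy, V$) ⊢ (r, yyy, UV$) ⊢ (s, yyy, V$) ⊢ (r, yy, UV$) ⊢ (s, yy, V$) ⊢ (r, y, UV$) ⊢ (s, y, V$) ⊢ (r, ε, UV$) ⊢ (s, ε, V$)
All input consumed in state s with stack V$.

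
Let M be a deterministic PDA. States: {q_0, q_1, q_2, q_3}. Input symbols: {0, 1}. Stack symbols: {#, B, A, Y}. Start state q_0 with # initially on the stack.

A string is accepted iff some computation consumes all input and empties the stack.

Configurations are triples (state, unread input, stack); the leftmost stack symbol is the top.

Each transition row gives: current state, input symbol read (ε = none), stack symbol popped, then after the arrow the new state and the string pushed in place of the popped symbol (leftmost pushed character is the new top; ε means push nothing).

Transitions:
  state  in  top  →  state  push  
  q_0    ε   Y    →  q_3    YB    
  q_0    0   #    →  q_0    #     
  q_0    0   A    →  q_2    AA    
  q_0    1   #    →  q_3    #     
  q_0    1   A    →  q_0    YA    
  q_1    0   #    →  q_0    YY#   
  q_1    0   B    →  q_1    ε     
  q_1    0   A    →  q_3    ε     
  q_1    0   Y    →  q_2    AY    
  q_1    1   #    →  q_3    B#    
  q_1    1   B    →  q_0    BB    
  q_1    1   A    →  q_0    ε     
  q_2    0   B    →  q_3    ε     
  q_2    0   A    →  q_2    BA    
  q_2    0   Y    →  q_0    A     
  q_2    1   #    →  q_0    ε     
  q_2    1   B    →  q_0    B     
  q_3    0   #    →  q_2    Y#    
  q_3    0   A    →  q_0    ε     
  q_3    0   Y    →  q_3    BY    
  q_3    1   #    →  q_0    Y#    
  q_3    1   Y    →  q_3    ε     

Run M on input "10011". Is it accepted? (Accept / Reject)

Reject

(q_0, 10011, #)
  read 1, top #: go to q_3, push # → (q_3, 0011, #)
  read 0, top #: go to q_2, push Y# → (q_2, 011, Y#)
  read 0, top Y: go to q_0, push A → (q_0, 11, A#)
  read 1, top A: go to q_0, push YA → (q_0, 1, YA#)
  ε-move, top Y: go to q_3, push YB → (q_3, 1, YBA#)
  read 1, top Y: go to q_3, push ε → (q_3, ε, BA#)
All input consumed; stack is BA#, not empty, and no further ε-move applies.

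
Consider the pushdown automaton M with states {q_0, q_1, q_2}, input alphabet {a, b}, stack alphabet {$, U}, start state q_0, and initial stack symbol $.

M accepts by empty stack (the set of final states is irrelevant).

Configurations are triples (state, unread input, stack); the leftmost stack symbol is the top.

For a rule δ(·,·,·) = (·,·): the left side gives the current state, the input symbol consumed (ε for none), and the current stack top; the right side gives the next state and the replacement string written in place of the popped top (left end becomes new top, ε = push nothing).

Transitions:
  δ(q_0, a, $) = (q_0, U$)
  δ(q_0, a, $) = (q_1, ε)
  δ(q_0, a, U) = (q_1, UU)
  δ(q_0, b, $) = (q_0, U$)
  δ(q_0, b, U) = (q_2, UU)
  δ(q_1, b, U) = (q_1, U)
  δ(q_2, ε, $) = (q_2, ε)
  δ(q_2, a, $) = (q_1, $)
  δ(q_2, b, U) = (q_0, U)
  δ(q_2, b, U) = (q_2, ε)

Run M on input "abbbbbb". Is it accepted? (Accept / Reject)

One accepting computation: (q_0, abbbbbb, $) ⊢ (q_0, bbbbbb, U$) ⊢ (q_2, bbbbb, UU$) ⊢ (q_0, bbbb, UU$) ⊢ (q_2, bbb, UUU$) ⊢ (q_2, bb, UU$) ⊢ (q_2, b, U$) ⊢ (q_2, ε, $) ⊢ (q_2, ε, ε)
All input consumed and the stack is empty.

Accept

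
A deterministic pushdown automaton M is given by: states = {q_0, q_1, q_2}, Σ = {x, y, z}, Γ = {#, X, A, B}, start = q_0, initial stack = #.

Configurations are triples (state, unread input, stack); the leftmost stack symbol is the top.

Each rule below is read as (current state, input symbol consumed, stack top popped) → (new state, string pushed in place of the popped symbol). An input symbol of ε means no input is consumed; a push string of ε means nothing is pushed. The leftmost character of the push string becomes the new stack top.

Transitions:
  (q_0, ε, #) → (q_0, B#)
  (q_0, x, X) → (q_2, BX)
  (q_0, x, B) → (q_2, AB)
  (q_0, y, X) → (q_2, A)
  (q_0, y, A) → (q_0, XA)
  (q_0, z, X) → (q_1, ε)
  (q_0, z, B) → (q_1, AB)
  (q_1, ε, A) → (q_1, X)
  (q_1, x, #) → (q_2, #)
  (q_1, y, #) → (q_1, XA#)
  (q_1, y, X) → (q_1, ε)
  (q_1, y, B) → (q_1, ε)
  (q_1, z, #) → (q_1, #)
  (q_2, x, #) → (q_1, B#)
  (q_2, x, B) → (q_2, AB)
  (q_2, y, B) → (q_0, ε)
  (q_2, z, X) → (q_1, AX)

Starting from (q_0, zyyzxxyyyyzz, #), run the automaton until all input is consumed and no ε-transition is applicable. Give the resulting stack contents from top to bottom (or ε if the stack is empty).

(q_0, zyyzxxyyyyzz, #)
  ε-move, top #: go to q_0, push B# → (q_0, zyyzxxyyyyzz, B#)
  read z, top B: go to q_1, push AB → (q_1, yyzxxyyyyzz, AB#)
  ε-move, top A: go to q_1, push X → (q_1, yyzxxyyyyzz, XB#)
  read y, top X: go to q_1, push ε → (q_1, yzxxyyyyzz, B#)
  read y, top B: go to q_1, push ε → (q_1, zxxyyyyzz, #)
  read z, top #: go to q_1, push # → (q_1, xxyyyyzz, #)
  read x, top #: go to q_2, push # → (q_2, xyyyyzz, #)
  read x, top #: go to q_1, push B# → (q_1, yyyyzz, B#)
  read y, top B: go to q_1, push ε → (q_1, yyyzz, #)
  read y, top #: go to q_1, push XA# → (q_1, yyzz, XA#)
  read y, top X: go to q_1, push ε → (q_1, yzz, A#)
  ε-move, top A: go to q_1, push X → (q_1, yzz, X#)
  read y, top X: go to q_1, push ε → (q_1, zz, #)
  read z, top #: go to q_1, push # → (q_1, z, #)
  read z, top #: go to q_1, push # → (q_1, ε, #)
All input consumed in state q_1 with stack #.

#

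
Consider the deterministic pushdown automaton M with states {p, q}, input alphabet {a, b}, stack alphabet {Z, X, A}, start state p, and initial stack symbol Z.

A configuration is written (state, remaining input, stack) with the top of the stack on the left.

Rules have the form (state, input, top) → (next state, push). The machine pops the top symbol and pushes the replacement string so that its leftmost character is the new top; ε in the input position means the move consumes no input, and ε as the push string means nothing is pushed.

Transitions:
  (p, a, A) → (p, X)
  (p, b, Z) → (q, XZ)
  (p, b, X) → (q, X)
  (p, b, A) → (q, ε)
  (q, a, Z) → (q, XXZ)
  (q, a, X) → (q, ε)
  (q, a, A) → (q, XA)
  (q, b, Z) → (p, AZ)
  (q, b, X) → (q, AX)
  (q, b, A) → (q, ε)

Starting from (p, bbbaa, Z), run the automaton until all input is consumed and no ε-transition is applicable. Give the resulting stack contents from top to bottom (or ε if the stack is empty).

(p, bbbaa, Z)
  read b, top Z: go to q, push XZ → (q, bbaa, XZ)
  read b, top X: go to q, push AX → (q, baa, AXZ)
  read b, top A: go to q, push ε → (q, aa, XZ)
  read a, top X: go to q, push ε → (q, a, Z)
  read a, top Z: go to q, push XXZ → (q, ε, XXZ)
All input consumed in state q with stack XXZ.

XXZ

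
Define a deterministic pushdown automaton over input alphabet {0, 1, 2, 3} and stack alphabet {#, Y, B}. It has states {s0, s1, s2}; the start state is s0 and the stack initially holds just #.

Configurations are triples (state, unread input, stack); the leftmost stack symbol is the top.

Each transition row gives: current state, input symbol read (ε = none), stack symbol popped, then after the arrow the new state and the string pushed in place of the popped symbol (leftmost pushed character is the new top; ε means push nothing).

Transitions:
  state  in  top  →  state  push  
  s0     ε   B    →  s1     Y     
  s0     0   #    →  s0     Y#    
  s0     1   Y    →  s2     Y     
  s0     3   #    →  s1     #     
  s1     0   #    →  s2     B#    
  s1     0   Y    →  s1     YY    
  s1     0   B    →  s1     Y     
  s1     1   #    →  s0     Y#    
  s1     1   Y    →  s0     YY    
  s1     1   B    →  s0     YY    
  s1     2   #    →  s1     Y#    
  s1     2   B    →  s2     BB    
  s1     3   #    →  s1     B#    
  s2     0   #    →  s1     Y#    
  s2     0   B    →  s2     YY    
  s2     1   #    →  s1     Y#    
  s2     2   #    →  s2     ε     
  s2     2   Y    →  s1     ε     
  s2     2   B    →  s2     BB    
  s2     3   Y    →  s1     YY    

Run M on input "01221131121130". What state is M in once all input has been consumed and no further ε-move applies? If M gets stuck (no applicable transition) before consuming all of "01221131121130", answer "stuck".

s1

(s0, 01221131121130, #) ⊢ (s0, 1221131121130, Y#) ⊢ (s2, 221131121130, Y#) ⊢ (s1, 21131121130, #) ⊢ (s1, 1131121130, Y#) ⊢ (s0, 131121130, YY#) ⊢ (s2, 31121130, YY#) ⊢ (s1, 1121130, YYY#) ⊢ (s0, 121130, YYYY#) ⊢ (s2, 21130, YYYY#) ⊢ (s1, 1130, YYY#) ⊢ (s0, 130, YYYY#) ⊢ (s2, 30, YYYY#) ⊢ (s1, 0, YYYYY#) ⊢ (s1, ε, YYYYYY#)
All input consumed; M is in state s1.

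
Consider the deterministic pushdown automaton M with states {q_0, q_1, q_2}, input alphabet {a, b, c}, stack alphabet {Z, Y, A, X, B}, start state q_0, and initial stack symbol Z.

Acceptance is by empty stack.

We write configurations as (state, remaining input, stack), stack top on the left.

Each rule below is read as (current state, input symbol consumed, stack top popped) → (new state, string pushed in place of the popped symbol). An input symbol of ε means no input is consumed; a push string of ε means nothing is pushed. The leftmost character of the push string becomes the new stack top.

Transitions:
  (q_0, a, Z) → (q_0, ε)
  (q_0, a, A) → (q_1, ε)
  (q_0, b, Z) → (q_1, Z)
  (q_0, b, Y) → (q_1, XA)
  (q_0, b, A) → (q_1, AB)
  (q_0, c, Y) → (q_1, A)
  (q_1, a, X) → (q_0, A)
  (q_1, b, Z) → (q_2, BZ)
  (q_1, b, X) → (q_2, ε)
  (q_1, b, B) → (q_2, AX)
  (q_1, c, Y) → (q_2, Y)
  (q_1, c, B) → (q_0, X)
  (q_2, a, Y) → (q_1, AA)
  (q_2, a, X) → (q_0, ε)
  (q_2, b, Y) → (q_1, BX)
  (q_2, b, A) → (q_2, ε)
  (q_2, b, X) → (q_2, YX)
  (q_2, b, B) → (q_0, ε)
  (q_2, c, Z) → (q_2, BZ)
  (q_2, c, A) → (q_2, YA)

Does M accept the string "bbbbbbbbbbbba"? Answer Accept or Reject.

(q_0, bbbbbbbbbbbba, Z)
  read b, top Z: go to q_1, push Z → (q_1, bbbbbbbbbbba, Z)
  read b, top Z: go to q_2, push BZ → (q_2, bbbbbbbbbba, BZ)
  read b, top B: go to q_0, push ε → (q_0, bbbbbbbbba, Z)
  read b, top Z: go to q_1, push Z → (q_1, bbbbbbbba, Z)
  read b, top Z: go to q_2, push BZ → (q_2, bbbbbbba, BZ)
  read b, top B: go to q_0, push ε → (q_0, bbbbbba, Z)
  read b, top Z: go to q_1, push Z → (q_1, bbbbba, Z)
  read b, top Z: go to q_2, push BZ → (q_2, bbbba, BZ)
  read b, top B: go to q_0, push ε → (q_0, bbba, Z)
  read b, top Z: go to q_1, push Z → (q_1, bba, Z)
  read b, top Z: go to q_2, push BZ → (q_2, ba, BZ)
  read b, top B: go to q_0, push ε → (q_0, a, Z)
  read a, top Z: go to q_0, push ε → (q_0, ε, ε)
All input consumed and the stack is empty.

Accept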